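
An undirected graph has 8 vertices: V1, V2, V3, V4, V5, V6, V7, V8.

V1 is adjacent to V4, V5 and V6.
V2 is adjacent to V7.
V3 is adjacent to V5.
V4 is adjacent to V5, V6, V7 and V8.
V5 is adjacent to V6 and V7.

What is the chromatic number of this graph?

4

V1, V4, V5, V6 are mutually adjacent (a clique of size 4), so at least 4 colors are needed.
4 colors suffice: V1=4, V2=1, V3=2, V4=2, V5=1, V6=3, V7=3, V8=1. No two adjacent vertices share a color.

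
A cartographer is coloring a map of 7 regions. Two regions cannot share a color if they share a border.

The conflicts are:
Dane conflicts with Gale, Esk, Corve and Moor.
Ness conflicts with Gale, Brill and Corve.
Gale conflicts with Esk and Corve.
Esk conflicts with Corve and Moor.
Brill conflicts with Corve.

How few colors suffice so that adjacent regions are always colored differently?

4

Dane, Gale, Esk, Corve are mutually in conflict, so at least 4 colors are needed.
4 colors suffice: Dane=4, Ness=3, Gale=2, Esk=3, Brill=2, Corve=1, Moor=1. No two conflicting regions share a color.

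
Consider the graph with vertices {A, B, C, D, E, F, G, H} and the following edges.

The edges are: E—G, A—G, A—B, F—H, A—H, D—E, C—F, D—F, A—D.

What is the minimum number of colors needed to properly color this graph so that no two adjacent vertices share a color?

2

F and H are adjacent, so at least 2 colors are needed.
2 colors suffice: color red → {A, E, F}; color blue → {B, C, D, G, H}. No two adjacent vertices share a color.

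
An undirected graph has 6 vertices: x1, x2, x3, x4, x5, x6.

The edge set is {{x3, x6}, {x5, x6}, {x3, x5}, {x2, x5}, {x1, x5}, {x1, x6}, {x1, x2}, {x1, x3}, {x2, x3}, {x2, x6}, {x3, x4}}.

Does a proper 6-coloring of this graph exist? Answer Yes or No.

The chromatic number is 5. x1, x2, x3, x5, x6 form a clique, so at least 5 colors are needed.
5 colors suffice: x1=5, x2=2, x3=1, x4=2, x5=3, x6=4.
Since 6 ≥ 5, a proper 6-coloring certainly exists.

Yes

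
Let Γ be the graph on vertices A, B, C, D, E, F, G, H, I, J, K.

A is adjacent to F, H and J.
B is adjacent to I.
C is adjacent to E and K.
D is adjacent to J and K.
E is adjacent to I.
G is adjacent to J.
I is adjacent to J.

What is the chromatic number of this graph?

2

D and J are adjacent, so at least 2 colors are needed.
2 colors suffice: A=blue, B=red, C=blue, D=blue, E=red, F=red, G=blue, H=red, I=blue, J=red, K=red. No two adjacent vertices share a color.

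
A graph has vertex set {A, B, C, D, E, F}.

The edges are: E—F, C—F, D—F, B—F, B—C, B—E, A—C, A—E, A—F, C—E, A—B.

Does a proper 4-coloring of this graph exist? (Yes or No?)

A, B, C, E, F are pairwise adjacent (a clique of size 5), so at least 5 colors are needed.
So 4 colors are not enough.

No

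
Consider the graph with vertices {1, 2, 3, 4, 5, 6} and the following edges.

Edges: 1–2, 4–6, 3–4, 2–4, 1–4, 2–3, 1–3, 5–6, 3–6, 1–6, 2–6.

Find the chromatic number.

5

1, 2, 3, 4, 6 are mutually adjacent (a clique of size 5), so at least 5 colors are needed.
5 colors suffice: color a → {6}; color b → {1, 5}; color c → {4}; color d → {2}; color e → {3}. Every edge joins two different colors.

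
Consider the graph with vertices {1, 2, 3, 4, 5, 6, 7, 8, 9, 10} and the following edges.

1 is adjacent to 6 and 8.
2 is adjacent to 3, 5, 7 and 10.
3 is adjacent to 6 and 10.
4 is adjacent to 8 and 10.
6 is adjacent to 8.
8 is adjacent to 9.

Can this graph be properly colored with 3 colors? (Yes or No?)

Yes

The chromatic number is 3. 2, 3, 10 form a triangle, so at least 3 colors are needed.
3 colors suffice: color red → {2, 8}; color blue → {1, 3, 4, 5, 7, 9}; color green → {6, 10}.
That is already a proper 3-coloring.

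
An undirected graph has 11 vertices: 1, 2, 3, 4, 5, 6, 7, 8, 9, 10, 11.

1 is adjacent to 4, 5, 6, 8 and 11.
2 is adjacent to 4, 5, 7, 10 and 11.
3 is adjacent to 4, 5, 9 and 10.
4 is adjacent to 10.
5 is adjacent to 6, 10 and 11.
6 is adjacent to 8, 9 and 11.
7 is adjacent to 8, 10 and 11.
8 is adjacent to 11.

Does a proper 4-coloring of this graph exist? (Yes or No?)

The chromatic number is 4. 1, 5, 6, 11 form a clique, so at least 4 colors are needed.
One proper 4-coloring: 1=green, 2=green, 3=green, 4=red, 5=red, 6=yellow, 7=yellow, 8=red, 9=red, 10=blue, 11=blue.
That is already a proper 4-coloring.

Yes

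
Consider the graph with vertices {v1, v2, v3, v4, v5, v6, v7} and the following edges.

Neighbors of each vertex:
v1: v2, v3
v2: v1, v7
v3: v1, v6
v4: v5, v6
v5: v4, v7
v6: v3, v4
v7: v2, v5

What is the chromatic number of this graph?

The cycle v1-v3-v6-v4-v5-v7-v2-v1 has odd length 7, so it cannot be 2-colored; at least 3 colors are needed.
A valid assignment using 3 colors: v1=1, v2=2, v3=3, v4=1, v5=2, v6=2, v7=1. Each edge has distinct colors on its endpoints.

3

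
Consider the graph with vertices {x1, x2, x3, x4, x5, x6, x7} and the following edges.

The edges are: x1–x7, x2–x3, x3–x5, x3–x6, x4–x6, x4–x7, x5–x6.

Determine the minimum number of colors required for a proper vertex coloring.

3

x3, x5, x6 are pairwise adjacent, so at least 3 colors are needed.
3 colors suffice: color 1 → {x2, x6, x7}; color 2 → {x1, x3, x4}; color 3 → {x5}. Every edge joins two different colors.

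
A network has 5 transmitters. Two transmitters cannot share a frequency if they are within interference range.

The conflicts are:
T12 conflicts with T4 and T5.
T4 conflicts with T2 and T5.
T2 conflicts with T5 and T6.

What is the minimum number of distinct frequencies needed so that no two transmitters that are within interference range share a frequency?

3

T4, T2, T5 pairwise conflict, so at least 3 frequencies are needed.
3 frequencies suffice: T12=1, T4=3, T2=1, T5=2, T6=2. No two conflicting transmitters share a frequency.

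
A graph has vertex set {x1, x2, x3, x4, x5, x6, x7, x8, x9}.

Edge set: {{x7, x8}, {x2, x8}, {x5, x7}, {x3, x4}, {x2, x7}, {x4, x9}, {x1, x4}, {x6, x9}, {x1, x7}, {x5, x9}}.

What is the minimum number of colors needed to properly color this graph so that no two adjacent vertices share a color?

x2, x7, x8 are mutually adjacent, so at least 3 colors are needed.
3 colors suffice: color 1 → {x3, x7, x9}; color 2 → {x2, x4, x5, x6}; color 3 → {x1, x8}. Every edge joins two different colors.

3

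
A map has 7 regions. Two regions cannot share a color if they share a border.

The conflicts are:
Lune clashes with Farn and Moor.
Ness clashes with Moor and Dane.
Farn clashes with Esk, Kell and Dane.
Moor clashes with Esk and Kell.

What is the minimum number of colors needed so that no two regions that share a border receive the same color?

3

The cycle Farn-Esk-Moor-Ness-Dane-Farn has odd length 5, so it cannot be 2-colored; at least 3 colors are needed.
3 colors suffice: color 1 → {Farn, Moor}; color 2 → {Lune, Esk, Kell, Dane}; color 3 → {Ness}. Every pair that conflicts lands in different colors.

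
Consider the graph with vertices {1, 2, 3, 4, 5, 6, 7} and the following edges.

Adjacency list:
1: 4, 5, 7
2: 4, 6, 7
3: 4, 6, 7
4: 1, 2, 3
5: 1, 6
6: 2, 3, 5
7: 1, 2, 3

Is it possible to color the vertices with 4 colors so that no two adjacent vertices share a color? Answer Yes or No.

The chromatic number is 3. The cycle 6-5-1-7-3-6 has odd length 5, so it cannot be 2-colored; at least 3 colors are needed.
A valid assignment using 3 colors: 1=red, 2=red, 3=red, 4=blue, 5=green, 6=blue, 7=blue.
Since 4 ≥ 3, a proper 4-coloring certainly exists.

Yes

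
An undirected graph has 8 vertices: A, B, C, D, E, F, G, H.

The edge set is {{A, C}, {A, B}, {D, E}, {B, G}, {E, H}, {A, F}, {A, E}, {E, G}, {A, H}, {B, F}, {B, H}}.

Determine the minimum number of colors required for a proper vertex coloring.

3

A, B, H are pairwise adjacent, so at least 3 colors are needed.
3 colors suffice: color 1 → {A, D, G}; color 2 → {B, C, E}; color 3 → {F, H}. Each edge has distinct colors on its endpoints.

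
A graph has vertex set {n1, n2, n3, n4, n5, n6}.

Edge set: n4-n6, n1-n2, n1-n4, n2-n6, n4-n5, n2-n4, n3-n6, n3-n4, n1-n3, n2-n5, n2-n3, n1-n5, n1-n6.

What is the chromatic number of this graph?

5

n1, n2, n3, n4, n6 form a clique, so at least 5 colors are needed.
5 colors suffice: color red → {n2}; color blue → {n1}; color green → {n4}; color yellow → {n5, n6}; color purple → {n3}. No two adjacent vertices share a color.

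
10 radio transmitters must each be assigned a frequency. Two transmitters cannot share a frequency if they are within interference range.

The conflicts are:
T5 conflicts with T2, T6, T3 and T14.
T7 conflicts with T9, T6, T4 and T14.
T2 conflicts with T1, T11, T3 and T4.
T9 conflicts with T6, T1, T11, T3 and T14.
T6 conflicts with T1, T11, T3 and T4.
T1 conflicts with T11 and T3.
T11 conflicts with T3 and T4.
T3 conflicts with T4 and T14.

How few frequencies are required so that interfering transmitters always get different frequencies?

5

T9, T6, T1, T11, T3 all conflict with each other, so at least 5 frequencies are needed.
A valid assignment using 5 frequencies: T5=3, T7=1, T2=2, T9=3, T6=2, T1=5, T11=4, T3=1, T4=3, T14=2. Every pair that conflicts lands in different frequencies.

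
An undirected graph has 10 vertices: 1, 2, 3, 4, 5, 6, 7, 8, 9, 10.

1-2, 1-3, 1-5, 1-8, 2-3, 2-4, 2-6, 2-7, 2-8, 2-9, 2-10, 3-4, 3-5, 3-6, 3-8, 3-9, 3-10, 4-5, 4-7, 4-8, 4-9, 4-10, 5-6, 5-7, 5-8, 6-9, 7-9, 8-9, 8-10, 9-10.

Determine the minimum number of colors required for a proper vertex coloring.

2, 3, 4, 8, 9, 10 form a clique, so at least 6 colors are needed.
6 colors suffice: 1=green, 2=blue, 3=red, 4=yellow, 5=blue, 6=yellow, 7=red, 8=purple, 9=green, 10=orange. No two adjacent vertices share a color.

6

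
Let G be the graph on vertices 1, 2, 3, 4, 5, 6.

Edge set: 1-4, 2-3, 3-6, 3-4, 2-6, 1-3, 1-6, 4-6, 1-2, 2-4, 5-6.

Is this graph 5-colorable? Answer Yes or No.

Yes

The chromatic number is 5. 1, 2, 3, 4, 6 are mutually adjacent (a clique of size 5), so at least 5 colors are needed.
A valid assignment using 5 colors: 1=d, 2=c, 3=b, 4=e, 5=b, 6=a.
That is already a proper 5-coloring.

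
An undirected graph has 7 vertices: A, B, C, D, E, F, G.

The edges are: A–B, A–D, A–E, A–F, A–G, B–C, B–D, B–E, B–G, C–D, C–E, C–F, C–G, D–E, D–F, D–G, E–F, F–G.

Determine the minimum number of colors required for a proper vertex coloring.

B, C, D, G form a clique, so at least 4 colors are needed.
4 colors suffice: color 1 → {D}; color 2 → {A, C}; color 3 → {E, G}; color 4 → {B, F}. Each edge has distinct colors on its endpoints.

4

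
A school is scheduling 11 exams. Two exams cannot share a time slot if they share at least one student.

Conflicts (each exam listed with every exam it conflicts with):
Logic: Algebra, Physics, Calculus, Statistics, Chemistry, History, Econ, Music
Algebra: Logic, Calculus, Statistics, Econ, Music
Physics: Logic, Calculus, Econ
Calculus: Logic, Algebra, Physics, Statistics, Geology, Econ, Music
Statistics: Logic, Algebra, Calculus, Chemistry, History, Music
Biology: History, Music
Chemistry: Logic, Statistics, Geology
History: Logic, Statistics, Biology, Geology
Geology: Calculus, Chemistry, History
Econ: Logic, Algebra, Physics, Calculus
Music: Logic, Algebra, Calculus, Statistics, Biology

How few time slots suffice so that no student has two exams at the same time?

5

Logic, Algebra, Calculus, Statistics, Music all conflict with each other, so at least 5 time slots are needed.
5 time slots suffice: Logic=1, Algebra=4, Physics=4, Calculus=2, Statistics=3, Biology=1, Chemistry=2, History=2, Geology=1, Econ=3, Music=5. Every pair that conflicts lands in different time slots.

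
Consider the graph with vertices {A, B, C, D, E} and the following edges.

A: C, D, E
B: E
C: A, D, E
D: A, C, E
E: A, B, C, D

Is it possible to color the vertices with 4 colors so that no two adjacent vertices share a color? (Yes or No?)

Yes

The chromatic number is 4. A, C, D, E are mutually adjacent (a clique of size 4), so at least 4 colors are needed.
One proper 4-coloring: A=4, B=2, C=3, D=2, E=1.
That is already a proper 4-coloring.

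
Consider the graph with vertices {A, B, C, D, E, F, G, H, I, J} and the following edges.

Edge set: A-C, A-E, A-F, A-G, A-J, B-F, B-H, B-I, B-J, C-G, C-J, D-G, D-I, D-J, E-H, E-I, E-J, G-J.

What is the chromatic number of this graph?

4

A, C, G, J form a clique, so at least 4 colors are needed.
4 colors suffice: color 1 → {F, H, I, J}; color 2 → {A, B, D}; color 3 → {E, G}; color 4 → {C}. No two adjacent vertices share a color.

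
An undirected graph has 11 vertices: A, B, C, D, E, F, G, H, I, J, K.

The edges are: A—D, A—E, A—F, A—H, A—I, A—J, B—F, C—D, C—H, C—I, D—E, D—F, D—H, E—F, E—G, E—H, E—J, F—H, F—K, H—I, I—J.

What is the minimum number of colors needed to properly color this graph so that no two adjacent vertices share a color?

5

A, D, E, F, H form a clique, so at least 5 colors are needed.
5 colors suffice: A=3, B=2, C=3, D=5, E=4, F=1, G=1, H=2, I=1, J=2, K=2. Each edge has distinct colors on its endpoints.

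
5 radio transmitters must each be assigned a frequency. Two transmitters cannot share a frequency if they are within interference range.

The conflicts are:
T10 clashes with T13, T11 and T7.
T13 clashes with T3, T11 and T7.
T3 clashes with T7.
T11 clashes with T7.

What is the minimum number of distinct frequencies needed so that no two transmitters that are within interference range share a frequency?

T10, T13, T11, T7 pairwise conflict, so at least 4 frequencies are needed.
A valid assignment using 4 frequencies: T10=3, T13=2, T3=3, T11=4, T7=1. Each listed conflict is separated.

4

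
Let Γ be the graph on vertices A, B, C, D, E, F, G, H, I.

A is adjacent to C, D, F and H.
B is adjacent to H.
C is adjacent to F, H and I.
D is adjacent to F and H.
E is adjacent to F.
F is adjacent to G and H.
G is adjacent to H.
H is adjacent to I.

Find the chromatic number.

4

A, C, F, H are pairwise adjacent (a clique of size 4), so at least 4 colors are needed.
4 colors suffice: color 1 → {E, H}; color 2 → {B, F, I}; color 3 → {C, D, G}; color 4 → {A}. Every edge joins two different colors.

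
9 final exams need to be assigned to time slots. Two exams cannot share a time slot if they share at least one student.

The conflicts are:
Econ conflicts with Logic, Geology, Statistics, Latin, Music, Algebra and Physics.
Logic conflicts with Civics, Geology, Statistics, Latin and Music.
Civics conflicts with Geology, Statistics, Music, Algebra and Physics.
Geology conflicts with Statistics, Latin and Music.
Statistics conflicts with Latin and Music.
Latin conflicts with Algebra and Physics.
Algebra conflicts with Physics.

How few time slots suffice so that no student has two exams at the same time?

5

Econ, Logic, Geology, Statistics, Music pairwise conflict, so at least 5 time slots are needed.
5 time slots suffice: time slot 1 → {Econ, Civics}; time slot 2 → {Logic, Algebra}; time slot 3 → {Latin, Music}; time slot 4 → {Geology, Physics}; time slot 5 → {Statistics}. Each listed conflict is separated.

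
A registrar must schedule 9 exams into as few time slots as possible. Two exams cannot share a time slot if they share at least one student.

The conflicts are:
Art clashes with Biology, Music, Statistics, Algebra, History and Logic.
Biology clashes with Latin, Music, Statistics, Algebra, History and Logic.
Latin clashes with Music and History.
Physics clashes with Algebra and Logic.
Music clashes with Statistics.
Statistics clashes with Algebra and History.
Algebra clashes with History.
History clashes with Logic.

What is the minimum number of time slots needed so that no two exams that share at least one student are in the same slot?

5

Art, Biology, Statistics, Algebra, History are mutually in conflict, so at least 5 time slots are needed.
5 time slots suffice: time slot 1 → {Biology, Physics}; time slot 2 → {Art, Latin}; time slot 3 → {Music, History}; time slot 4 → {Statistics, Logic}; time slot 5 → {Algebra}. No two conflicting exams share a time slot.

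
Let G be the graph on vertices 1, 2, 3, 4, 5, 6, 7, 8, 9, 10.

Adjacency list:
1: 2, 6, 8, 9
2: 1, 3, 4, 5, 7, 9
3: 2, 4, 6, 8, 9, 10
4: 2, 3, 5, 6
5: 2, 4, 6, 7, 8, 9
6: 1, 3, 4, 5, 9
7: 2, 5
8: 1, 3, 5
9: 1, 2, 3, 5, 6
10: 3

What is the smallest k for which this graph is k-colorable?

3

2, 5, 7 form a triangle, so at least 3 colors are needed.
3 colors suffice: 1=blue, 2=red, 3=blue, 4=green, 5=blue, 6=red, 7=green, 8=red, 9=green, 10=red. No two adjacent vertices share a color.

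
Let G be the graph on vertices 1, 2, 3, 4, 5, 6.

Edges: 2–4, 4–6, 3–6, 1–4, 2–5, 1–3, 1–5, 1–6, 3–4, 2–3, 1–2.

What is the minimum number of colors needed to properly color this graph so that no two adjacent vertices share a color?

1, 2, 3, 4 form a clique, so at least 4 colors are needed.
4 colors suffice: color a → {1}; color b → {3, 5}; color c → {4}; color d → {2, 6}. No two adjacent vertices share a color.

4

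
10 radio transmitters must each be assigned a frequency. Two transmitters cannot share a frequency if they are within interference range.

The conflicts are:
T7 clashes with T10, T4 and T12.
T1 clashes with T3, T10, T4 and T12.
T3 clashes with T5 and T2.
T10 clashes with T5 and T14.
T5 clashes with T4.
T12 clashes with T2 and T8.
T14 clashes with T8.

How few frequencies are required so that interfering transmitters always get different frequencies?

3

The cycle T12-T8-T14-T10-T7-T12 has odd length 5, so it cannot be 2-colored; at least 3 frequencies are needed.
3 frequencies suffice: T7=2, T1=2, T3=1, T10=1, T5=2, T4=1, T12=1, T14=2, T2=2, T8=3. Every pair that conflicts lands in different frequencies.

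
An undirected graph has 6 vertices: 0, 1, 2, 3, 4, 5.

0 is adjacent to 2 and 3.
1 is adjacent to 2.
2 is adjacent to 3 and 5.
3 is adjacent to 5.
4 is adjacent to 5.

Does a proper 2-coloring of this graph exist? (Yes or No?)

No

0, 2, 3 form a triangle, so at least 3 colors are needed.
So 2 colors are not enough.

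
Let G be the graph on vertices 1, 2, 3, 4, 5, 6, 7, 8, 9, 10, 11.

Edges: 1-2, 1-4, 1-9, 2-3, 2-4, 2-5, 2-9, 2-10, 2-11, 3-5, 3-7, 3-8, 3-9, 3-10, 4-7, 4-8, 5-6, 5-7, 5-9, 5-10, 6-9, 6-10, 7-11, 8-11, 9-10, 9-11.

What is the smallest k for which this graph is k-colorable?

2, 3, 5, 9, 10 form a clique, so at least 5 colors are needed.
5 colors suffice: 1=c, 2=b, 3=d, 4=a, 5=c, 6=b, 7=b, 8=b, 9=a, 10=e, 11=c. Every edge joins two different colors.

5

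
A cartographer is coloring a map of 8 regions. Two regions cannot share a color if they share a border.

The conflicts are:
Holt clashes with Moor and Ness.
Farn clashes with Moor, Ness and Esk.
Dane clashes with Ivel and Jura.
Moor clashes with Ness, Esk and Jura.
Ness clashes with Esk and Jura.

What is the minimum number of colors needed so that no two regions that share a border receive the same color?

Farn, Moor, Ness, Esk all conflict with each other, so at least 4 colors are needed.
4 colors suffice: color 1 → {Dane, Ness}; color 2 → {Moor, Ivel}; color 3 → {Holt, Esk, Jura}; color 4 → {Farn}. No two conflicting regions share a color.

4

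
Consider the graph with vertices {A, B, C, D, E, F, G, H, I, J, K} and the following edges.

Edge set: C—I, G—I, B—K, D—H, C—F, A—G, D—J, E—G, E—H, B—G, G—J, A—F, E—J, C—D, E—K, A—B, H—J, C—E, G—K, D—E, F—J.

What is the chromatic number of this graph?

D, E, H, J are mutually adjacent (a clique of size 4), so at least 4 colors are needed.
A valid assignment using 4 colors: A=2, B=4, C=3, D=1, E=2, F=1, G=1, H=4, I=2, J=3, K=3. No two adjacent vertices share a color.

4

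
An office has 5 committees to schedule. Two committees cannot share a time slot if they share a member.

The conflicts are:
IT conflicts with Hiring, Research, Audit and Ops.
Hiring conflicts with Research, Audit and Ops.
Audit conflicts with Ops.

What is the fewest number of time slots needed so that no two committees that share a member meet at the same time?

IT, Hiring, Audit, Ops are mutually in conflict, so at least 4 time slots are needed.
A valid assignment using 4 time slots: IT=1, Hiring=2, Research=3, Audit=3, Ops=4. No two conflicting committees share a time slot.

4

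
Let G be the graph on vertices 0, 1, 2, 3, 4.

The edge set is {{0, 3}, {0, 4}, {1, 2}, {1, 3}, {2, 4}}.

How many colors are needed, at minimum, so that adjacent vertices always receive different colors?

The cycle 0-3-1-2-4-0 has odd length 5, so it cannot be 2-colored; at least 3 colors are needed.
A valid assignment using 3 colors: 0=a, 1=a, 2=b, 3=b, 4=c. No two adjacent vertices share a color.

3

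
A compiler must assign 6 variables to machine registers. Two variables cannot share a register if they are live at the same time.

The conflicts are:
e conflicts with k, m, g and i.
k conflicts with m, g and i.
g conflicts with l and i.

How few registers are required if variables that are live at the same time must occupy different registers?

4

e, k, g, i are mutually in conflict, so at least 4 registers are needed.
4 registers suffice: register 1 → {k, l}; register 2 → {e}; register 3 → {m, g}; register 4 → {i}. Every pair that conflicts lands in different registers.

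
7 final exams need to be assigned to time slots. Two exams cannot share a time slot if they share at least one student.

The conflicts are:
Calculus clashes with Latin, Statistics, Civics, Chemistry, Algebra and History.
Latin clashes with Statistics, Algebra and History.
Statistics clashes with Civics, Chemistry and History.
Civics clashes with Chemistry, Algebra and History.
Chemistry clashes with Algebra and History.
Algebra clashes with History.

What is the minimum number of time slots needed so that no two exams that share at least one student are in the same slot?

5

Calculus, Statistics, Civics, Chemistry, History are mutually in conflict, so at least 5 time slots are needed.
5 time slots suffice: time slot 1 → {Calculus}; time slot 2 → {History}; time slot 3 → {Latin, Civics}; time slot 4 → {Chemistry}; time slot 5 → {Statistics, Algebra}. Each listed conflict is separated.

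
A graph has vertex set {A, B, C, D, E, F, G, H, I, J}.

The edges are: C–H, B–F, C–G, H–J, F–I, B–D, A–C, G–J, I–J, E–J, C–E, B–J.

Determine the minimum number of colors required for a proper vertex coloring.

2

H and J are adjacent, so at least 2 colors are needed.
2 colors suffice: color 1 → {C, D, F, J}; color 2 → {A, B, E, G, H, I}. Every edge joins two different colors.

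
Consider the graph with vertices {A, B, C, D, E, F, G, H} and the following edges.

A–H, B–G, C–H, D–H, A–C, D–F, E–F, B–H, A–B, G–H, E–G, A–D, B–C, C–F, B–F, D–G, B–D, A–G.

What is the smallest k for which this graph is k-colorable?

5

A, B, D, G, H form a clique, so at least 5 colors are needed.
5 colors suffice: A=5, B=1, C=3, D=4, E=1, F=2, G=3, H=2. Every edge joins two different colors.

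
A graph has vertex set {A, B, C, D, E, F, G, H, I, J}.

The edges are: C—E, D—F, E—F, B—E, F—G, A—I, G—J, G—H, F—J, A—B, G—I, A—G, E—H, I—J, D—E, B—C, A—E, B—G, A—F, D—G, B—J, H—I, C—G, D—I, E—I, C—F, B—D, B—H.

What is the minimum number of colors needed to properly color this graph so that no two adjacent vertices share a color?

G, I, J form a triangle, so at least 3 colors are needed.
3 colors suffice: color 1 → {E, G}; color 2 → {B, F, I}; color 3 → {A, C, D, H, J}. Every edge joins two different colors.

3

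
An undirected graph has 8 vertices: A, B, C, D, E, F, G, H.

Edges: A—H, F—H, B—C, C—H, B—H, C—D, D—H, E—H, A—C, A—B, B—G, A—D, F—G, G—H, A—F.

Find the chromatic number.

4

A, B, C, H form a clique, so at least 4 colors are needed.
One proper 4-coloring: A=2, B=3, C=4, D=3, E=2, F=3, G=2, H=1. Every edge joins two different colors.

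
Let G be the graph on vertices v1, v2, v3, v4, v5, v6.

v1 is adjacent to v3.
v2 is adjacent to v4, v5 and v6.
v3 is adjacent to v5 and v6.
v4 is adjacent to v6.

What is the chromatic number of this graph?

v2, v4, v6 are mutually adjacent, so at least 3 colors are needed.
A valid assignment using 3 colors: v1=1, v2=2, v3=2, v4=3, v5=1, v6=1. No two adjacent vertices share a color.

3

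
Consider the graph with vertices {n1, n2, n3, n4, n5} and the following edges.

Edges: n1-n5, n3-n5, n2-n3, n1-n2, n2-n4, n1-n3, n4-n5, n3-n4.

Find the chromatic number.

n1, n2, n3 form a triangle, so at least 3 colors are needed.
3 colors suffice: color 1 → {n3}; color 2 → {n1, n4}; color 3 → {n2, n5}. No two adjacent vertices share a color.

3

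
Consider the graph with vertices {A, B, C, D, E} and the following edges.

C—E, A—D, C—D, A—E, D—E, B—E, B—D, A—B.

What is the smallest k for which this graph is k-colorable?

A, B, D, E are mutually adjacent (a clique of size 4), so at least 4 colors are needed.
4 colors suffice: color 1 → {E}; color 2 → {D}; color 3 → {A, C}; color 4 → {B}. Each edge has distinct colors on its endpoints.

4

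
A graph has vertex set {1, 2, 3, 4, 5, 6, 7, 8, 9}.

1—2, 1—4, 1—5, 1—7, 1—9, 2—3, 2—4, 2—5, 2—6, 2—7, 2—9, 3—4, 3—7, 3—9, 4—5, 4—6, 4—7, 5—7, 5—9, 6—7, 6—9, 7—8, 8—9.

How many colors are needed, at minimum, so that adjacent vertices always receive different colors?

5

1, 2, 4, 5, 7 are mutually adjacent (a clique of size 5), so at least 5 colors are needed.
One proper 5-coloring: 1=d, 2=b, 3=d, 4=c, 5=e, 6=d, 7=a, 8=b, 9=a. Each edge has distinct colors on its endpoints.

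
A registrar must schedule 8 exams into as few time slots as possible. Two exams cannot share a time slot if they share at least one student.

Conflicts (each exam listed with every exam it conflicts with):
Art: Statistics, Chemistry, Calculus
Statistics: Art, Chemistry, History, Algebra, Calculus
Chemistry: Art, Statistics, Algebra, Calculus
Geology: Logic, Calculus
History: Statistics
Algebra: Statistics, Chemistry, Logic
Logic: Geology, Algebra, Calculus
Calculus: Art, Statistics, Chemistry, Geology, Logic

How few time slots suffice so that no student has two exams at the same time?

Art, Statistics, Chemistry, Calculus all conflict with each other, so at least 4 time slots are needed.
A valid assignment using 4 time slots: Art=4, Statistics=1, Chemistry=3, Geology=3, History=2, Algebra=2, Logic=1, Calculus=2. Every pair that conflicts lands in different time slots.

4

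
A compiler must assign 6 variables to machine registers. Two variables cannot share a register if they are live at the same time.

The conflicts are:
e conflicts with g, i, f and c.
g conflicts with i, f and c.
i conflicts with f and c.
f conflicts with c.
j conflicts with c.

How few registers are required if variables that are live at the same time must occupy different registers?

e, g, i, f, c are mutually in conflict, so at least 5 registers are needed.
5 registers suffice: register 1 → {c}; register 2 → {i, j}; register 3 → {e}; register 4 → {g}; register 5 → {f}. Every pair that conflicts lands in different registers.

5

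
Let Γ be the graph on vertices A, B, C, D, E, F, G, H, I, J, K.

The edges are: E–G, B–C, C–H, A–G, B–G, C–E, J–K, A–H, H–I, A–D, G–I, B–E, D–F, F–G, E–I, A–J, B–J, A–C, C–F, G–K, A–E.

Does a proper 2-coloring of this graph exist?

No

A, E, G are pairwise adjacent, so at least 3 colors are needed.
So 2 colors are not enough.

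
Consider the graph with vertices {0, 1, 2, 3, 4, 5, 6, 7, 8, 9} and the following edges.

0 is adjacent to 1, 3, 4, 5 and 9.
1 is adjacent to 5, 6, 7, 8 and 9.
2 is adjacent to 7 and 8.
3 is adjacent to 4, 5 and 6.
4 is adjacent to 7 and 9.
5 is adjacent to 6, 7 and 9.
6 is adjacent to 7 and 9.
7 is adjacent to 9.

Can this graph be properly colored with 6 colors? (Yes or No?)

The chromatic number is 5. 1, 5, 6, 7, 9 are mutually adjacent (a clique of size 5), so at least 5 colors are needed.
5 colors suffice: 0=red, 1=green, 2=blue, 3=green, 4=blue, 5=blue, 6=purple, 7=red, 8=red, 9=yellow.
Since 6 ≥ 5, a proper 6-coloring certainly exists.

Yes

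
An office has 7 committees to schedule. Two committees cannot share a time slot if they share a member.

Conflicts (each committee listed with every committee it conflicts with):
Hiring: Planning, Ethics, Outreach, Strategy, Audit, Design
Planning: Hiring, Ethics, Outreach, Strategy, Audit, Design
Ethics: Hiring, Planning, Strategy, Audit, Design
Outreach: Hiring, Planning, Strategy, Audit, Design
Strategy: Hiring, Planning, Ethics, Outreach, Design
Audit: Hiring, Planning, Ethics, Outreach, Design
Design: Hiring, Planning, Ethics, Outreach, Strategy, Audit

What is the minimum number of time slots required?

Hiring, Planning, Ethics, Strategy, Design are mutually in conflict, so at least 5 time slots are needed.
5 time slots suffice: Hiring=3, Planning=1, Ethics=5, Outreach=5, Strategy=4, Audit=4, Design=2. Every pair that conflicts lands in different time slots.

5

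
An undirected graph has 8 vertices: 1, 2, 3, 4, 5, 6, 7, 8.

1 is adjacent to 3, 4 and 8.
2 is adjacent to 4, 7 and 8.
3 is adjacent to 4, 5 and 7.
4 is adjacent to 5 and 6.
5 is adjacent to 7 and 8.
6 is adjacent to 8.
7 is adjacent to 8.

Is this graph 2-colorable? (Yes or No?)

No

2, 7, 8 form a triangle, so at least 3 colors are needed.
So 2 colors are not enough.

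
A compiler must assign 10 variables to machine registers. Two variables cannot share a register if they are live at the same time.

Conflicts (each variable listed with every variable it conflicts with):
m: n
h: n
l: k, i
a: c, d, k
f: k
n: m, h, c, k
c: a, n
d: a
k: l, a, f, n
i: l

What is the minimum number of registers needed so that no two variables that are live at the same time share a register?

a and d conflict, so at least 2 registers are needed.
2 registers suffice: register 1 → {m, h, c, d, k, i}; register 2 → {l, a, f, n}. Every pair that conflicts lands in different registers.

2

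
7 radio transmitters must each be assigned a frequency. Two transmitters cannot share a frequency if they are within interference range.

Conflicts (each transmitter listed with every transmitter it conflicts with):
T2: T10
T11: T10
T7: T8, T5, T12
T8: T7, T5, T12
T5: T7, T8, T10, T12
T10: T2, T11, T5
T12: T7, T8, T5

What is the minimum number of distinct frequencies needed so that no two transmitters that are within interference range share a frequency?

T7, T8, T5, T12 all conflict with each other, so at least 4 frequencies are needed.
Using 4 frequencies: T2=1, T11=1, T7=2, T8=4, T5=1, T10=2, T12=3. Every pair that conflicts lands in different frequencies.

4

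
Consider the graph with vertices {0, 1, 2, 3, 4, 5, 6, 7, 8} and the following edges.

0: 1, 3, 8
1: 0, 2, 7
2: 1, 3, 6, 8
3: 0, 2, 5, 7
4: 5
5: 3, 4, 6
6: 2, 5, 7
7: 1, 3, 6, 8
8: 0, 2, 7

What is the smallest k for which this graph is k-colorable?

2

2 and 3 are adjacent, so at least 2 colors are needed.
2 colors suffice: color red → {0, 2, 5, 7}; color blue → {1, 3, 4, 6, 8}. Each edge has distinct colors on its endpoints.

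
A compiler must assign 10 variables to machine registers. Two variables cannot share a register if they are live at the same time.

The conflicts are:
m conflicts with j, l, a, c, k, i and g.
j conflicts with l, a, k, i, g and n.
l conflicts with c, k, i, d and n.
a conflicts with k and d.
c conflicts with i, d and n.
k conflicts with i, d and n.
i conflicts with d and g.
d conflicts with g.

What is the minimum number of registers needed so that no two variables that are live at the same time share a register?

m, j, l, k, i are mutually in conflict, so at least 5 registers are needed.
5 registers suffice: register 1 → {a, i, n}; register 2 → {m, d}; register 3 → {j, c}; register 4 → {k, g}; register 5 → {l}. No two conflicting variables share a register.

5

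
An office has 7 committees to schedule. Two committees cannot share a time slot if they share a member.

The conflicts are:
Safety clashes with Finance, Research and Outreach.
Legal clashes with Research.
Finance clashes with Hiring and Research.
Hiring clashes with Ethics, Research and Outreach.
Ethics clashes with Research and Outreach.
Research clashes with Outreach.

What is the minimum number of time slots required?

Hiring, Ethics, Research, Outreach all conflict with each other, so at least 4 time slots are needed.
4 time slots suffice: time slot 1 → {Research}; time slot 2 → {Safety, Legal, Hiring}; time slot 3 → {Finance, Outreach}; time slot 4 → {Ethics}. Every pair that conflicts lands in different time slots.

4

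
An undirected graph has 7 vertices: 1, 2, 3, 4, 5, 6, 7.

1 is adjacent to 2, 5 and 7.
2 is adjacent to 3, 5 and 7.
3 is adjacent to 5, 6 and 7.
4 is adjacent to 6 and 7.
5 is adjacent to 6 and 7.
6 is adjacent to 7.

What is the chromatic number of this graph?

4

2, 3, 5, 7 are mutually adjacent (a clique of size 4), so at least 4 colors are needed.
4 colors suffice: color red → {7}; color blue → {4, 5}; color green → {1, 3}; color yellow → {2, 6}. Each edge has distinct colors on its endpoints.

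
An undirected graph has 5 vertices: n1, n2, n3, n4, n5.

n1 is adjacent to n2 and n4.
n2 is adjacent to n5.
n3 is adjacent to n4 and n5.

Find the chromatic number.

3

The cycle n4-n1-n2-n5-n3-n4 has odd length 5, so it cannot be 2-colored; at least 3 colors are needed.
A valid assignment using 3 colors: n1=2, n2=1, n3=1, n4=3, n5=2. Every edge joins two different colors.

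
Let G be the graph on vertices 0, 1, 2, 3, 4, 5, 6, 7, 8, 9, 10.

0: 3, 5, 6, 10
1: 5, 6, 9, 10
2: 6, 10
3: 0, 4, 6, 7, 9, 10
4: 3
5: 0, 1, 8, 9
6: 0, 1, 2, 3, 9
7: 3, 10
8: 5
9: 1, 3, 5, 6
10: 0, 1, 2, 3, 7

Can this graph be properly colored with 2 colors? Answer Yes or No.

3, 7, 10 are pairwise adjacent, so at least 3 colors are needed.
So 2 colors are not enough.

No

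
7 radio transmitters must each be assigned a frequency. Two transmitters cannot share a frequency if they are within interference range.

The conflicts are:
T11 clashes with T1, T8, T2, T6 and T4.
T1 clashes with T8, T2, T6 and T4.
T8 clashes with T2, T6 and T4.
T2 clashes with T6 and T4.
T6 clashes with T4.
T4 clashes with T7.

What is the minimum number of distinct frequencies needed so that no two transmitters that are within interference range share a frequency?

6

T11, T1, T8, T2, T6, T4 pairwise conflict, so at least 6 frequencies are needed.
6 frequencies suffice: frequency 1 → {T4}; frequency 2 → {T8, T7}; frequency 3 → {T2}; frequency 4 → {T6}; frequency 5 → {T1}; frequency 6 → {T11}. Every pair that conflicts lands in different frequencies.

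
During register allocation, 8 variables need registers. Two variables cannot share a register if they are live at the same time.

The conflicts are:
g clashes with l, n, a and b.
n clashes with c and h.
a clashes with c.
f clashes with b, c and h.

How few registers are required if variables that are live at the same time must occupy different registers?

The cycle g-n-c-f-b-g has odd length 5, so it cannot be 2-colored; at least 3 registers are needed.
3 registers suffice: register 1 → {g, c, h}; register 2 → {l, n, a, f}; register 3 → {b}. No two conflicting variables share a register.

3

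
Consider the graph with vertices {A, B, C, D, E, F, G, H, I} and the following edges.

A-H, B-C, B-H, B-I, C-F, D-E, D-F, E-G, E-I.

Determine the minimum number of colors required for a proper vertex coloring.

2

B and I are adjacent, so at least 2 colors are needed.
2 colors suffice: A=1, B=1, C=2, D=2, E=1, F=1, G=2, H=2, I=2. Every edge joins two different colors.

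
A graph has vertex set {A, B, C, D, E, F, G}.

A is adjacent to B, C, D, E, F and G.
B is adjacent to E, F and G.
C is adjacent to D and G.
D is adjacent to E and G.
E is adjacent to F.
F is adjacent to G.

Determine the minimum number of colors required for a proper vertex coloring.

4

A, B, F, G are mutually adjacent (a clique of size 4), so at least 4 colors are needed.
4 colors suffice: color red → {A}; color blue → {E, G}; color green → {B, D}; color yellow → {C, F}. Every edge joins two different colors.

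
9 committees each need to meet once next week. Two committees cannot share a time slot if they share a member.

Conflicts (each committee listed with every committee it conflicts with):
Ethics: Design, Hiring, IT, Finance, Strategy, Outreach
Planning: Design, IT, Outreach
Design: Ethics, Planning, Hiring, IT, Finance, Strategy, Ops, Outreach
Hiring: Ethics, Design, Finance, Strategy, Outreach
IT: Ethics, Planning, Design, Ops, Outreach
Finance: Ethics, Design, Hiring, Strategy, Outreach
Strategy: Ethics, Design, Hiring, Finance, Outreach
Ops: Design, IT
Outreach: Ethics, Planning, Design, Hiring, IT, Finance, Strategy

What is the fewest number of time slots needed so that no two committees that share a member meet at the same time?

Ethics, Design, Hiring, Finance, Strategy, Outreach are mutually in conflict, so at least 6 time slots are needed.
6 time slots suffice: time slot 1 → {Design}; time slot 2 → {Ops, Outreach}; time slot 3 → {Ethics, Planning}; time slot 4 → {Hiring, IT}; time slot 5 → {Finance}; time slot 6 → {Strategy}. No two conflicting committees share a time slot.

6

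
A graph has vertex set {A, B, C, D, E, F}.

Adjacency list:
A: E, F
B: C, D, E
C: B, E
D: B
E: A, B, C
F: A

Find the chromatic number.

B, C, E are pairwise adjacent, so at least 3 colors are needed.
3 colors suffice: color 1 → {A, B}; color 2 → {D, E, F}; color 3 → {C}. No two adjacent vertices share a color.

3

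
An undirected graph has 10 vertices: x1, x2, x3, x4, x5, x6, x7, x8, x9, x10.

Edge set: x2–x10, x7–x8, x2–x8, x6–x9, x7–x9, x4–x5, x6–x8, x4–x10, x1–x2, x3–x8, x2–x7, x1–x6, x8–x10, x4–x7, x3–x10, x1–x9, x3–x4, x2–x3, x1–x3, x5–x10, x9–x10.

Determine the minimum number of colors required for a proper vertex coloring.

4

x2, x3, x8, x10 form a clique, so at least 4 colors are needed.
One proper 4-coloring: x1=red, x2=blue, x3=green, x4=blue, x5=green, x6=green, x7=red, x8=yellow, x9=blue, x10=red. Each edge has distinct colors on its endpoints.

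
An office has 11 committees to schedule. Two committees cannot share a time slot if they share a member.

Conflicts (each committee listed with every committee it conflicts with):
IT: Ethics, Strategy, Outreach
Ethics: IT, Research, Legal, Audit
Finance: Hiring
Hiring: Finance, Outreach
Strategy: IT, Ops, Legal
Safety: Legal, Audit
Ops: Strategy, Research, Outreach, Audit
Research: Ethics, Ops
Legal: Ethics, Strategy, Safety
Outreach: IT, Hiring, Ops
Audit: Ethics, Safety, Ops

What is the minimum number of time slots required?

The cycle Legal-Safety-Audit-Ops-Strategy-Legal has odd length 5, so it cannot be 2-colored; at least 3 time slots are needed.
3 time slots suffice: time slot 1 → {Ethics, Hiring, Safety, Ops}; time slot 2 → {IT, Finance, Research, Legal, Audit}; time slot 3 → {Strategy, Outreach}. Every pair that conflicts lands in different time slots.

3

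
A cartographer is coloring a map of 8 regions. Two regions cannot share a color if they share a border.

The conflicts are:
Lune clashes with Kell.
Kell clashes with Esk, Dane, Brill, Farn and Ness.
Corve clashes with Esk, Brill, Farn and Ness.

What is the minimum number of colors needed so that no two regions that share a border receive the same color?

2

Kell and Farn conflict, so at least 2 colors are needed.
2 colors suffice: color 1 → {Kell, Corve}; color 2 → {Lune, Esk, Dane, Brill, Farn, Ness}. Each listed conflict is separated.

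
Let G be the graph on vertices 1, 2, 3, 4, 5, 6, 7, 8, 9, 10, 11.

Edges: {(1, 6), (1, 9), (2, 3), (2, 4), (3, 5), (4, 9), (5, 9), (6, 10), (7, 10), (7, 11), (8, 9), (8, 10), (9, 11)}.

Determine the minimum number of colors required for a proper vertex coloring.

3

The cycle 8-10-7-11-9-8 has odd length 5, so it cannot be 2-colored; at least 3 colors are needed.
3 colors suffice: color red → {3, 9, 10}; color blue → {1, 2, 5, 7, 8}; color green → {4, 6, 11}. Each edge has distinct colors on its endpoints.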